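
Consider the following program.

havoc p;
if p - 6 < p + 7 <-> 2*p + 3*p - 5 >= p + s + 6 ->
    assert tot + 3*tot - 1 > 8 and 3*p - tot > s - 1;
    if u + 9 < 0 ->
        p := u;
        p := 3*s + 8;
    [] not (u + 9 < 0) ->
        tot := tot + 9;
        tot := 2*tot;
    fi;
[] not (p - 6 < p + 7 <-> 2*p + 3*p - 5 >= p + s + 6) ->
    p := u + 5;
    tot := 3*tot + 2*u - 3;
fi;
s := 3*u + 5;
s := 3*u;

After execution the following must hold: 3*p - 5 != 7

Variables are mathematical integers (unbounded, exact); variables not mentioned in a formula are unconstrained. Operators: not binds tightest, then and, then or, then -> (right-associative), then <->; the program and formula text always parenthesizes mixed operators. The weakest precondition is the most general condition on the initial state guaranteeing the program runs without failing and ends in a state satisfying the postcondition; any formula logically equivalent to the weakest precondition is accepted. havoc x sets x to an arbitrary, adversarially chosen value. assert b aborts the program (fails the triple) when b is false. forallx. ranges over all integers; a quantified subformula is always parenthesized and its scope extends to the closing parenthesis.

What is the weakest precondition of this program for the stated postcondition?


Working backward. After the program, the postcondition 3*p - 5 != 7 must hold; in canonical form it is 3*p != 12.
Before s := 3*u: 3*p != 12
Before s := 3*u + 5: 3*p != 12
Then branch requires 4*tot > 9 and 3*p > s + tot - 1 and (u < -9 -> 9*s != -12) and ((not (u < -9)) -> 3*p != 12); else branch requires 3*u != -3.
Before the if: (4*p >= s + 11 -> (4*tot > 9 and 3*p > s + tot - 1 and (u < -9 -> 9*s != -12) and ((not (u < -9)) -> 3*p != 12))) and ((not (4*p >= s + 11)) -> 3*u != -3)
Before havoc p: forall p_1. ((4*p_1 >= s + 11 -> (4*tot > 9 and 3*p_1 > s + tot - 1 and (u < -9 -> 9*s != -12) and ((not (u < -9)) -> 3*p_1 != 12))) and ((not (4*p_1 >= s + 11)) -> 3*u != -3))
Answer: WP = forall p_1. ((4*p_1 >= s + 11 -> (4*tot > 9 and 3*p_1 > s + tot - 1 and (u < -9 -> 9*s != -12) and ((not (u < -9)) -> 3*p_1 != 12))) and ((not (4*p_1 >= s + 11)) -> 3*u != -3))


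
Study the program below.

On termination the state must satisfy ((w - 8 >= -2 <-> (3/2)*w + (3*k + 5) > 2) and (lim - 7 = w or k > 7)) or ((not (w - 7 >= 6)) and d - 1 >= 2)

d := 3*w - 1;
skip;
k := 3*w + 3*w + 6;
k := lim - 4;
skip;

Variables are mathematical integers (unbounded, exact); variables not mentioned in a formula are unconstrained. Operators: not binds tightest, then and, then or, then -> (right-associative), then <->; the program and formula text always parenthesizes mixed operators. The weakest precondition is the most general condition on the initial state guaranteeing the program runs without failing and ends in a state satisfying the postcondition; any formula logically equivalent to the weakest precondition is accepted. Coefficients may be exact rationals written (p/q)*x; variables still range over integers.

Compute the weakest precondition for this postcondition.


Working backward. After the program, the postcondition ((w - 8 >= -2 <-> (3/2)*w + (3*k + 5) > 2) and (lim - 7 = w or k > 7)) or ((not (w - 7 >= 6)) and d - 1 >= 2) must hold; in canonical form it is ((w >= 6 <-> 3*k + (3/2)*w > -3) and (lim = w + 7 or k > 7)) or ((not (w >= 13)) and d >= 3).
Before skip: ((w >= 6 <-> 3*k + (3/2)*w > -3) and (lim = w + 7 or k > 7)) or ((not (w >= 13)) and d >= 3)
Before k := lim - 4: ((w >= 6 <-> 3*lim + (3/2)*w > 9) and (lim = w + 7 or lim > 11)) or ((not (w >= 13)) and d >= 3)
Before k := 3*w + 3*w + 6: ((w >= 6 <-> 3*lim + (3/2)*w > 9) and (lim = w + 7 or lim > 11)) or ((not (w >= 13)) and d >= 3)
Before skip: ((w >= 6 <-> 3*lim + (3/2)*w > 9) and (lim = w + 7 or lim > 11)) or ((not (w >= 13)) and d >= 3)
Before d := 3*w - 1: ((w >= 6 <-> 3*lim + (3/2)*w > 9) and (lim = w + 7 or lim > 11)) or ((not (w >= 13)) and 3*w >= 4)
Answer: WP = ((w >= 6 <-> 3*lim + (3/2)*w > 9) and (lim = w + 7 or lim > 11)) or ((not (w >= 13)) and 3*w >= 4)


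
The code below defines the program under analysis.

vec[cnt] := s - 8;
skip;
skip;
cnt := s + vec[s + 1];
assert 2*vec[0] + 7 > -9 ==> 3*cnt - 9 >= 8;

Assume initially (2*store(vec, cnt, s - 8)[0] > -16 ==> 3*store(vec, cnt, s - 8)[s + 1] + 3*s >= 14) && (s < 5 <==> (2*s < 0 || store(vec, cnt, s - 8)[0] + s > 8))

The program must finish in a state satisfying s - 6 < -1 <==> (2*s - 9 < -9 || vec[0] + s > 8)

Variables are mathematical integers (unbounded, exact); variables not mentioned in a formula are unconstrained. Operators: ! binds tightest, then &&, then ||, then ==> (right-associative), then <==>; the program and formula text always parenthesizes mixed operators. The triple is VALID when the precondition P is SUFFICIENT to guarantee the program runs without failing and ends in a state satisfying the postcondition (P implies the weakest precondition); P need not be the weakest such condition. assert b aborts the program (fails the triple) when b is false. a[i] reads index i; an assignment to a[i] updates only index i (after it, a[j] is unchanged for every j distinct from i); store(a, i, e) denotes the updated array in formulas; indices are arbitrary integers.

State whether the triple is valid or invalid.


Working backward. After the program, the postcondition s - 6 < -1 <==> (2*s - 9 < -9 || vec[0] + s > 8) must hold; in canonical form it is s < 5 <==> (2*s < 0 || vec[0] + s > 8).
Before assert 2*vec[0] + 7 > -9 ==> 3*cnt - 9 >= 8: (2*vec[0] > -16 ==> 3*cnt >= 17) && (s < 5 <==> (2*s < 0 || vec[0] + s > 8))
Before cnt := s + vec[s + 1]: (2*vec[0] > -16 ==> 3*vec[s + 1] + 3*s >= 17) && (s < 5 <==> (2*s < 0 || vec[0] + s > 8))
Before skip: (2*vec[0] > -16 ==> 3*vec[s + 1] + 3*s >= 17) && (s < 5 <==> (2*s < 0 || vec[0] + s > 8))
Before skip: (2*vec[0] > -16 ==> 3*vec[s + 1] + 3*s >= 17) && (s < 5 <==> (2*s < 0 || vec[0] + s > 8))
Before vec[cnt] := s - 8: (2*store(vec, cnt, s - 8)[0] > -16 ==> 3*store(vec, cnt, s - 8)[s + 1] + 3*s >= 17) && (s < 5 <==> (2*s < 0 || store(vec, cnt, s - 8)[0] + s > 8))
The weakest precondition is (2*store(vec, cnt, s - 8)[0] > -16 ==> 3*store(vec, cnt, s - 8)[s + 1] + 3*s >= 17) && (s < 5 <==> (2*s < 0 || store(vec, cnt, s - 8)[0] + s > 8)).
Check whether (2*store(vec, cnt, s - 8)[0] > -16 ==> 3*store(vec, cnt, s - 8)[s + 1] + 3*s >= 14) && (s < 5 <==> (2*s < 0 || store(vec, cnt, s - 8)[0] + s > 8)) implies it.
Countermodel: at the initial state cnt = 3, s = 6, vec = {[0] = -7, [3] = 2, [7] = -1, elsewhere 2}, the precondition holds but the weakest precondition fails.
Answer: invalid


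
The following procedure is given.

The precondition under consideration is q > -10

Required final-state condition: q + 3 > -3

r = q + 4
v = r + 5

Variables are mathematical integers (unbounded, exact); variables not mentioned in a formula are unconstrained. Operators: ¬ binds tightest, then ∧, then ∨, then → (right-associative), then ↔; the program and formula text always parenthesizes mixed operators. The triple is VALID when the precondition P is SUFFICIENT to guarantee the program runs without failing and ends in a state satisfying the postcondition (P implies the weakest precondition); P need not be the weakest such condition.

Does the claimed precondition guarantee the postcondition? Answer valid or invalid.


Working backward. After the program, the postcondition q + 3 > -3 must hold; in canonical form it is q > -6.
Before v := r + 5: q > -6
Before r := q + 4: q > -6
The weakest precondition is q > -6.
Check whether q > -10 implies it.
Countermodel: at the initial state q = -9, the precondition holds but the weakest precondition fails.
Answer: invalid


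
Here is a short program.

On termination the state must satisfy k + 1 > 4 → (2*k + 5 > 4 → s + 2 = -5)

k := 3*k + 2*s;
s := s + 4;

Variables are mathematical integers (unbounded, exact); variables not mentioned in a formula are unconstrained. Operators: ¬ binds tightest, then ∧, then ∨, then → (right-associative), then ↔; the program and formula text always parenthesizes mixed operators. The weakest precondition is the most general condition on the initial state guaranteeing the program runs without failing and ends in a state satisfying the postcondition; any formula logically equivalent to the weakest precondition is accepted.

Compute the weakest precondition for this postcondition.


Working backward. After the program, the postcondition k + 1 > 4 → (2*k + 5 > 4 → s + 2 = -5) must hold; in canonical form it is k > 3 → (2*k > -1 → s = -7).
Before s := s + 4: k > 3 → (2*k > -1 → s = -11)
Before k := 3*k + 2*s: 3*k + 2*s > 3 → (6*k + 4*s > -1 → s = -11)
Answer: WP = 3*k + 2*s > 3 → (6*k + 4*s > -1 → s = -11)


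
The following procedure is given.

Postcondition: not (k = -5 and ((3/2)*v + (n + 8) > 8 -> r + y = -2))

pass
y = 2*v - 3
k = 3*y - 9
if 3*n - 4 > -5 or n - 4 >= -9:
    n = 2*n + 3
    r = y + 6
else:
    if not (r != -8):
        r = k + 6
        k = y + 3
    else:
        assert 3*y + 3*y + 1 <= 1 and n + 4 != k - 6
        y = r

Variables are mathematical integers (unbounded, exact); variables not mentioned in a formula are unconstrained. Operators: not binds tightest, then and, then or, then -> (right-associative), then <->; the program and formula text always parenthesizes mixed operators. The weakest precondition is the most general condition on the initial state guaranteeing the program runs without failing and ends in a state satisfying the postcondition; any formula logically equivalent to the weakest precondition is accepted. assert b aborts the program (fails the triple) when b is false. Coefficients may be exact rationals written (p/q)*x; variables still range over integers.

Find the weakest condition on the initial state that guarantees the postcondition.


Working backward. After the program, the postcondition not (k = -5 and ((3/2)*v + (n + 8) > 8 -> r + y = -2)) must hold; in canonical form it is not (k = -5 and (n + (3/2)*v > 0 -> r + y = -2)).
Then branch requires not (k = -5 and (2*n + (3/2)*v > -3 -> 2*y = -8)); else branch requires ((not (r != -8)) -> (not (y = -8 and (n + (3/2)*v > 0 -> k + y = -8)))) and (r != -8 -> (6*y <= 0 and n != k - 10 and (not (k = -5 and (n + (3/2)*v > 0 -> 2*r = -2))))).
Before the if: ((3*n > -1 or n >= -5) -> (not (k = -5 and (2*n + (3/2)*v > -3 -> 2*y = -8)))) and ((not (3*n > -1 or n >= -5)) -> (((not (r != -8)) -> (not (y = -8 and (n + (3/2)*v > 0 -> k + y = -8)))) and (r != -8 -> (6*y <= 0 and n != k - 10 and (not (k = -5 and (n + (3/2)*v > 0 -> 2*r = -2)))))))
Before k := 3*y - 9: ((3*n > -1 or n >= -5) -> (not (3*y = 4 and (2*n + (3/2)*v > -3 -> 2*y = -8)))) and ((not (3*n > -1 or n >= -5)) -> (((not (r != -8)) -> (not (y = -8 and (n + (3/2)*v > 0 -> 4*y = 1)))) and (r != -8 -> (6*y <= 0 and n != 3*y - 19 and (not (3*y = 4 and (n + (3/2)*v > 0 -> 2*r = -2)))))))
Before y := 2*v - 3: ((3*n > -1 or n >= -5) -> (not (6*v = 13 and (2*n + (3/2)*v > -3 -> 4*v = -2)))) and ((not (3*n > -1 or n >= -5)) -> (((not (r != -8)) -> (not (2*v = -5 and (n + (3/2)*v > 0 -> 8*v = 13)))) and (r != -8 -> (12*v <= 18 and n != 6*v - 28 and (not (6*v = 13 and (n + (3/2)*v > 0 -> 2*r = -2)))))))
Before skip: ((3*n > -1 or n >= -5) -> (not (6*v = 13 and (2*n + (3/2)*v > -3 -> 4*v = -2)))) and ((not (3*n > -1 or n >= -5)) -> (((not (r != -8)) -> (not (2*v = -5 and (n + (3/2)*v > 0 -> 8*v = 13)))) and (r != -8 -> (12*v <= 18 and n != 6*v - 28 and (not (6*v = 13 and (n + (3/2)*v > 0 -> 2*r = -2)))))))
Answer: WP = ((3*n > -1 or n >= -5) -> (not (6*v = 13 and (2*n + (3/2)*v > -3 -> 4*v = -2)))) and ((not (3*n > -1 or n >= -5)) -> (((not (r != -8)) -> (not (2*v = -5 and (n + (3/2)*v > 0 -> 8*v = 13)))) and (r != -8 -> (12*v <= 18 and n != 6*v - 28 and (not (6*v = 13 and (n + (3/2)*v > 0 -> 2*r = -2)))))))


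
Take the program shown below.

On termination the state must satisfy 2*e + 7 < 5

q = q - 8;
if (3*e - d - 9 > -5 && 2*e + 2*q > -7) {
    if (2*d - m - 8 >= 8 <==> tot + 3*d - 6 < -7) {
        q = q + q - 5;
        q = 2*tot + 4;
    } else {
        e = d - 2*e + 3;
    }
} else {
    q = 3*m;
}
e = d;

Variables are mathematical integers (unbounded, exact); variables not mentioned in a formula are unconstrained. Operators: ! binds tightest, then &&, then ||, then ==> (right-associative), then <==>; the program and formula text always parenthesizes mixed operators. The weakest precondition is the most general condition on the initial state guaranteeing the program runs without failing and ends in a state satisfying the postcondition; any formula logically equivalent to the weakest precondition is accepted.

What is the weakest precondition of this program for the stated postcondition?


Working backward. After the program, the postcondition 2*e + 7 < 5 must hold; in canonical form it is 2*e < -2.
Before e := d: 2*d < -2
Then branch requires ((2*d >= m + 16 <==> 3*d + tot < -1) ==> 2*d < -2) && ((!(2*d >= m + 16 <==> 3*d + tot < -1)) ==> 2*d < -2); else branch requires 2*d < -2.
Before the if: ((3*e > d + 4 && 2*e + 2*q > -7) ==> (((2*d >= m + 16 <==> 3*d + tot < -1) ==> 2*d < -2) && ((!(2*d >= m + 16 <==> 3*d + tot < -1)) ==> 2*d < -2))) && ((!(3*e > d + 4 && 2*e + 2*q > -7)) ==> 2*d < -2)
Before q := q - 8: ((3*e > d + 4 && 2*e + 2*q > 9) ==> (((2*d >= m + 16 <==> 3*d + tot < -1) ==> 2*d < -2) && ((!(2*d >= m + 16 <==> 3*d + tot < -1)) ==> 2*d < -2))) && ((!(3*e > d + 4 && 2*e + 2*q > 9)) ==> 2*d < -2)
Answer: WP = ((3*e > d + 4 && 2*e + 2*q > 9) ==> (((2*d >= m + 16 <==> 3*d + tot < -1) ==> 2*d < -2) && ((!(2*d >= m + 16 <==> 3*d + tot < -1)) ==> 2*d < -2))) && ((!(3*e > d + 4 && 2*e + 2*q > 9)) ==> 2*d < -2)


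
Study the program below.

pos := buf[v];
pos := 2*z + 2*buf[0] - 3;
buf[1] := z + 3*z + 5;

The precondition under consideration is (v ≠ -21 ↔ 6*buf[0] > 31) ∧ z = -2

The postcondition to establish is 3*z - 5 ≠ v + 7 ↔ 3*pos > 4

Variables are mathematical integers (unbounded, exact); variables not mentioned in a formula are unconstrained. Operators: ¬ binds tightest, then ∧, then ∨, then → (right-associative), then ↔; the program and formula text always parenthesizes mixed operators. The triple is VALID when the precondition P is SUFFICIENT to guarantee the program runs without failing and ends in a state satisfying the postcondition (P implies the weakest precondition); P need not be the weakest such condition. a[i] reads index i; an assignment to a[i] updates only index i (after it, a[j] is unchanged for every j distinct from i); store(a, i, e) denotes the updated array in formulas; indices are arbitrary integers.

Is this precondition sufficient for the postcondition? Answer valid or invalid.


Working backward. After the program, the postcondition 3*z - 5 ≠ v + 7 ↔ 3*pos > 4 must hold; in canonical form it is 3*z ≠ v + 12 ↔ 3*pos > 4.
Before buf[1] := z + 3*z + 5: 3*z ≠ v + 12 ↔ 3*pos > 4
Before pos := 2*z + 2*buf[0] - 3: 3*z ≠ v + 12 ↔ 6*buf[0] + 6*z > 13
Before pos := buf[v]: 3*z ≠ v + 12 ↔ 6*buf[0] + 6*z > 13
The weakest precondition is 3*z ≠ v + 12 ↔ 6*buf[0] + 6*z > 13.
Check whether (v ≠ -21 ↔ 6*buf[0] > 31) ∧ z = -2 implies it.
Countermodel: at the initial state buf = {[0] = 0, elsewhere 0}, v = -21, z = -2, the precondition holds but the weakest precondition fails.
Answer: invalid


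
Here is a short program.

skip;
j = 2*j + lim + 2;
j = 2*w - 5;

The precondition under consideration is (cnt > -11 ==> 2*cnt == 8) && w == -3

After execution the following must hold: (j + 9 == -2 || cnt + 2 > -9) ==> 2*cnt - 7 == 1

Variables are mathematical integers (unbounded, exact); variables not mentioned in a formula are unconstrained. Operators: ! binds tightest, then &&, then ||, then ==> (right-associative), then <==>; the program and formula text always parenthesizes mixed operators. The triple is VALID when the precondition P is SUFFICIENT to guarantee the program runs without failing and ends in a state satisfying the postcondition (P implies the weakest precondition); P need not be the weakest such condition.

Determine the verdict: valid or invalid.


Working backward. After the program, the postcondition (j + 9 == -2 || cnt + 2 > -9) ==> 2*cnt - 7 == 1 must hold; in canonical form it is (j == -11 || cnt > -11) ==> 2*cnt == 8.
Before j := 2*w - 5: (2*w == -6 || cnt > -11) ==> 2*cnt == 8
Before j := 2*j + lim + 2: (2*w == -6 || cnt > -11) ==> 2*cnt == 8
Before skip: (2*w == -6 || cnt > -11) ==> 2*cnt == 8
The weakest precondition is (2*w == -6 || cnt > -11) ==> 2*cnt == 8.
Check whether (cnt > -11 ==> 2*cnt == 8) && w == -3 implies it.
Countermodel: at the initial state cnt = -11, w = -3, the precondition holds but the weakest precondition fails.
Answer: invalid


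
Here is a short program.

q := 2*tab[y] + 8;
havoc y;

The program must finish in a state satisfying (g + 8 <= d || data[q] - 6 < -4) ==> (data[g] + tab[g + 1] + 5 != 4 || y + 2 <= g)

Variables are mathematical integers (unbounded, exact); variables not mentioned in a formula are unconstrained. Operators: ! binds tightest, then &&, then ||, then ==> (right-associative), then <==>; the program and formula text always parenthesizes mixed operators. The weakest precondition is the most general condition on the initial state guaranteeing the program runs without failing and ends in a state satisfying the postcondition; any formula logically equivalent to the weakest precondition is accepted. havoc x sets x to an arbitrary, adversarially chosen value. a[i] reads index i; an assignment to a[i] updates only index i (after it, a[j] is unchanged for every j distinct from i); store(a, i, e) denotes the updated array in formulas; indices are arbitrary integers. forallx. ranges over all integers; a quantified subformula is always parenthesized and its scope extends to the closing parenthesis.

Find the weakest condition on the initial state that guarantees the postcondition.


Working backward. After the program, the postcondition (g + 8 <= d || data[q] - 6 < -4) ==> (data[g] + tab[g + 1] + 5 != 4 || y + 2 <= g) must hold; in canonical form it is (g <= d - 8 || data[q] < 2) ==> (data[g] + tab[g + 1] != -1 || y <= g - 2).
Before havoc y: forall y_1. ((g <= d - 8 || data[q] < 2) ==> (data[g] + tab[g + 1] != -1 || y_1 <= g - 2))
Before q := 2*tab[y] + 8: forall y_1. ((g <= d - 8 || data[2*tab[y] + 8] < 2) ==> (data[g] + tab[g + 1] != -1 || y_1 <= g - 2))
Answer: WP = forall y_1. ((g <= d - 8 || data[2*tab[y] + 8] < 2) ==> (data[g] + tab[g + 1] != -1 || y_1 <= g - 2))


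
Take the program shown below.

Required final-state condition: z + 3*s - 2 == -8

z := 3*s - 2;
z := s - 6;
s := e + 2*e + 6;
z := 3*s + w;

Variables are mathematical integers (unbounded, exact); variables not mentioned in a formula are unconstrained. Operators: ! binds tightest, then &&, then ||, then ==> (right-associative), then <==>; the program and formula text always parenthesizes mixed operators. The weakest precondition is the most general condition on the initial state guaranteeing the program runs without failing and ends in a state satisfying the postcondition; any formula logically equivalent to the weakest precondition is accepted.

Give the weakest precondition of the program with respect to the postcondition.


Working backward. After the program, the postcondition z + 3*s - 2 == -8 must hold; in canonical form it is 3*s + z == -6.
Before z := 3*s + w: 6*s + w == -6
Before s := e + 2*e + 6: 18*e + w == -42
Before z := s - 6: 18*e + w == -42
Before z := 3*s - 2: 18*e + w == -42
Answer: WP = 18*e + w == -42


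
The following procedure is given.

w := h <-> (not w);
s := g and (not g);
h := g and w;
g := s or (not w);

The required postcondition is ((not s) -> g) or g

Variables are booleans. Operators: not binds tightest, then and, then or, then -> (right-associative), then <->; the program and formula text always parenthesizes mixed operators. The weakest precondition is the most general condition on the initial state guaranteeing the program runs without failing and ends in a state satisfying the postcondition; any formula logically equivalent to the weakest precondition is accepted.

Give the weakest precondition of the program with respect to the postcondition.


Working backward. After the program, ((not s) -> g) or g must hold.
Before g := s or (not w): ((not s) -> (s or (not w))) or s or (not w)
Before h := g and w: ((not s) -> (s or (not w))) or s or (not w)
Before s := g and (not g): not w
Before w := h <-> (not w): not (h <-> (not w))
Answer: WP = not (h <-> (not w))


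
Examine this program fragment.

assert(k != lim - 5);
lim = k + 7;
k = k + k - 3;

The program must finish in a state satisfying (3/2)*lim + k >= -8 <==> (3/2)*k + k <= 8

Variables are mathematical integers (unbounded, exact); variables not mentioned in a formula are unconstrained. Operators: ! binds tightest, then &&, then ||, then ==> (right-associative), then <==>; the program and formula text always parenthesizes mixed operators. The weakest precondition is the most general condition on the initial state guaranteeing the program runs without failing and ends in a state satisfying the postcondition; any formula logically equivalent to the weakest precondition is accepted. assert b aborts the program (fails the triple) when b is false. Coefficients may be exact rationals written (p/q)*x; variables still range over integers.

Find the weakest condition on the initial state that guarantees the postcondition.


Working backward. After the program, the postcondition (3/2)*lim + k >= -8 <==> (3/2)*k + k <= 8 must hold; in canonical form it is k + (3/2)*lim >= -8 <==> (5/2)*k <= 8.
Before k := k + k - 3: 2*k + (3/2)*lim >= -5 <==> 5*k <= 31/2
Before lim := k + 7: (7/2)*k >= -31/2 <==> 5*k <= 31/2
Before assert k != lim - 5: k != lim - 5 && ((7/2)*k >= -31/2 <==> 5*k <= 31/2)
Answer: WP = k != lim - 5 && ((7/2)*k >= -31/2 <==> 5*k <= 31/2)


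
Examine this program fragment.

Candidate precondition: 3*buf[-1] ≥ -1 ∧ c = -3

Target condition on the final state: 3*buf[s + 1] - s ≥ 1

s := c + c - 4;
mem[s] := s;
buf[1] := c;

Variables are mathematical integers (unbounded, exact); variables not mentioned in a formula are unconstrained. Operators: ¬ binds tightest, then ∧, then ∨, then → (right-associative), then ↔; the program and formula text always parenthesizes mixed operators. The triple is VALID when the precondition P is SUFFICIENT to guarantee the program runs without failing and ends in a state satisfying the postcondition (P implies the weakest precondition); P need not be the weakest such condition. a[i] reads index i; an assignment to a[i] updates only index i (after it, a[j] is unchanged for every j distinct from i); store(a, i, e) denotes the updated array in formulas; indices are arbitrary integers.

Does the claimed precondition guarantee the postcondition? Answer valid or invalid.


Working backward. After the program, the postcondition 3*buf[s + 1] - s ≥ 1 must hold; in canonical form it is 3*buf[s + 1] ≥ s + 1.
Before buf[1] := c: 3*store(buf, 1, c)[s + 1] ≥ s + 1
Before mem[s] := s: 3*store(buf, 1, c)[s + 1] ≥ s + 1
Before s := c + c - 4: 3*store(buf, 1, c)[2*c - 3] ≥ 2*c - 3
The weakest precondition is 3*store(buf, 1, c)[2*c - 3] ≥ 2*c - 3.
Check whether 3*buf[-1] ≥ -1 ∧ c = -3 implies it.
Countermodel: at the initial state buf = {[-9] = -4, [-1] = 0, [1] = 0, elsewhere 0}, c = -3, the precondition holds but the weakest precondition fails.
Answer: invalid


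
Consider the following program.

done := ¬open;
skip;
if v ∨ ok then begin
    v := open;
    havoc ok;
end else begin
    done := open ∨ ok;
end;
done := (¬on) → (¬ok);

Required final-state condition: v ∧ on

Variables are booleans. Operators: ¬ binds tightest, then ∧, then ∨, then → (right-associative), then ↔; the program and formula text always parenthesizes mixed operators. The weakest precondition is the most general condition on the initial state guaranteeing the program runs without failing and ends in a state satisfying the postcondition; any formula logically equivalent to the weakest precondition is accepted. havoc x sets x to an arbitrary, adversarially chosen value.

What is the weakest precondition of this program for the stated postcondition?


Working backward. After the program, v ∧ on must hold.
Before done := (¬on) → (¬ok): v ∧ on
Then branch requires open ∧ on; else branch requires v ∧ on.
Before the if: ((v ∨ ok) → (open ∧ on)) ∧ ((¬(v ∨ ok)) → (v ∧ on))
Before skip: ((v ∨ ok) → (open ∧ on)) ∧ ((¬(v ∨ ok)) → (v ∧ on))
Before done := ¬open: ((v ∨ ok) → (open ∧ on)) ∧ ((¬(v ∨ ok)) → (v ∧ on))
Answer: WP = ((v ∨ ok) → (open ∧ on)) ∧ ((¬(v ∨ ok)) → (v ∧ on))


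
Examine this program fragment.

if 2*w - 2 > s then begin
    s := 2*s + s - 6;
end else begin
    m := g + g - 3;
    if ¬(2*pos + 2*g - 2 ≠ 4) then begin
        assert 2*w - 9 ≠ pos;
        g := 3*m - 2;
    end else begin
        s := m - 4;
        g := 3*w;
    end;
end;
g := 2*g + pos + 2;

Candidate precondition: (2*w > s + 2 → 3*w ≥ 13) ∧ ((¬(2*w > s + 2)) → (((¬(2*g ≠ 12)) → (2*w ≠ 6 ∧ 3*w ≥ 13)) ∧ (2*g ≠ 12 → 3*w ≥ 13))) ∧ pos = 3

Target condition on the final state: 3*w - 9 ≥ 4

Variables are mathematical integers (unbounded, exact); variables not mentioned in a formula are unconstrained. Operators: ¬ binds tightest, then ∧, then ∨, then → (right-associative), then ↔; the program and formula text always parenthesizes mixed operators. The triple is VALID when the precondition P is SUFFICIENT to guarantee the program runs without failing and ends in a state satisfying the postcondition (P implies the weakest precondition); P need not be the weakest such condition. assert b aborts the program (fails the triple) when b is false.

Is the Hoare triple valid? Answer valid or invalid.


Working backward. After the program, the postcondition 3*w - 9 ≥ 4 must hold; in canonical form it is 3*w ≥ 13.
Before g := 2*g + pos + 2: 3*w ≥ 13
Then branch requires 3*w ≥ 13; else branch requires ((¬(2*g + 2*pos ≠ 6)) → (2*w ≠ pos + 9 ∧ 3*w ≥ 13)) ∧ (2*g + 2*pos ≠ 6 → 3*w ≥ 13).
Before the if: (2*w > s + 2 → 3*w ≥ 13) ∧ ((¬(2*w > s + 2)) → (((¬(2*g + 2*pos ≠ 6)) → (2*w ≠ pos + 9 ∧ 3*w ≥ 13)) ∧ (2*g + 2*pos ≠ 6 → 3*w ≥ 13)))
The weakest precondition is (2*w > s + 2 → 3*w ≥ 13) ∧ ((¬(2*w > s + 2)) → (((¬(2*g + 2*pos ≠ 6)) → (2*w ≠ pos + 9 ∧ 3*w ≥ 13)) ∧ (2*g + 2*pos ≠ 6 → 3*w ≥ 13))).
Check whether (2*w > s + 2 → 3*w ≥ 13) ∧ ((¬(2*w > s + 2)) → (((¬(2*g ≠ 12)) → (2*w ≠ 6 ∧ 3*w ≥ 13)) ∧ (2*g ≠ 12 → 3*w ≥ 13))) ∧ pos = 3 implies it.
Countermodel: at the initial state g = 0, pos = 3, s = 10, w = 6, the precondition holds but the weakest precondition fails.
Answer: invalid


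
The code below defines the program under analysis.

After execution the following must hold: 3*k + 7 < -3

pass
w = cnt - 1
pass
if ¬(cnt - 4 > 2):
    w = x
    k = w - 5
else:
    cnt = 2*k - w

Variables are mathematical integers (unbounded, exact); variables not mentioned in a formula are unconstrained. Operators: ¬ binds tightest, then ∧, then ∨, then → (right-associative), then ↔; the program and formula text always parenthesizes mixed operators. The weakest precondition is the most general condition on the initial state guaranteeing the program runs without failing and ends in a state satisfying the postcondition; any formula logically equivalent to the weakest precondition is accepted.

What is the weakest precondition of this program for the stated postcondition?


Working backward. After the program, the postcondition 3*k + 7 < -3 must hold; in canonical form it is 3*k < -10.
Then branch requires 3*x < 5; else branch requires 3*k < -10.
Before the if: ((¬(cnt > 6)) → 3*x < 5) ∧ (cnt > 6 → 3*k < -10)
Before skip: ((¬(cnt > 6)) → 3*x < 5) ∧ (cnt > 6 → 3*k < -10)
Before w := cnt - 1: ((¬(cnt > 6)) → 3*x < 5) ∧ (cnt > 6 → 3*k < -10)
Before skip: ((¬(cnt > 6)) → 3*x < 5) ∧ (cnt > 6 → 3*k < -10)
Answer: WP = ((¬(cnt > 6)) → 3*x < 5) ∧ (cnt > 6 → 3*k < -10)


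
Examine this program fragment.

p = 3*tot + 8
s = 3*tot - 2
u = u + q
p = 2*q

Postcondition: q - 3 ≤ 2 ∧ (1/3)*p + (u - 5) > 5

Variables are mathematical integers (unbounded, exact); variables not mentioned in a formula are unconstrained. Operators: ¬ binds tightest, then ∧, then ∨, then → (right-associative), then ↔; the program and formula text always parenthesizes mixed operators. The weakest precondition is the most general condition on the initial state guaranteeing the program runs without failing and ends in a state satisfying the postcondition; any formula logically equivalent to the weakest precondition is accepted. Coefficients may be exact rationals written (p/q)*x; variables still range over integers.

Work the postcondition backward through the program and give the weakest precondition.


Working backward. After the program, the postcondition q - 3 ≤ 2 ∧ (1/3)*p + (u - 5) > 5 must hold; in canonical form it is q ≤ 5 ∧ (1/3)*p + u > 10.
Before p := 2*q: q ≤ 5 ∧ (2/3)*q + u > 10
Before u := u + q: q ≤ 5 ∧ (5/3)*q + u > 10
Before s := 3*tot - 2: q ≤ 5 ∧ (5/3)*q + u > 10
Before p := 3*tot + 8: q ≤ 5 ∧ (5/3)*q + u > 10
Answer: WP = q ≤ 5 ∧ (5/3)*q + u > 10


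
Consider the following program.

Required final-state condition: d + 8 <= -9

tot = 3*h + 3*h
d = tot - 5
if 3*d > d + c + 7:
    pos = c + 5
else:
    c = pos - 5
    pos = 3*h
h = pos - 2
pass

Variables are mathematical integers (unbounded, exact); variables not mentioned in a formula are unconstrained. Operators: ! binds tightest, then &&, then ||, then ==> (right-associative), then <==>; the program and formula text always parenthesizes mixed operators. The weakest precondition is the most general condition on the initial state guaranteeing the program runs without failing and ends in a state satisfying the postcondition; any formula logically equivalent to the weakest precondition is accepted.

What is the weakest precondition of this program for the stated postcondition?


Working backward. After the program, the postcondition d + 8 <= -9 must hold; in canonical form it is d <= -17.
Before skip: d <= -17
Before h := pos - 2: d <= -17
Then branch requires d <= -17; else branch requires d <= -17.
Before the if: (2*d > c + 7 ==> d <= -17) && ((!(2*d > c + 7)) ==> d <= -17)
Before d := tot - 5: (2*tot > c + 17 ==> tot <= -12) && ((!(2*tot > c + 17)) ==> tot <= -12)
Before tot := 3*h + 3*h: (12*h > c + 17 ==> 6*h <= -12) && ((!(12*h > c + 17)) ==> 6*h <= -12)
Answer: WP = (12*h > c + 17 ==> 6*h <= -12) && ((!(12*h > c + 17)) ==> 6*h <= -12)


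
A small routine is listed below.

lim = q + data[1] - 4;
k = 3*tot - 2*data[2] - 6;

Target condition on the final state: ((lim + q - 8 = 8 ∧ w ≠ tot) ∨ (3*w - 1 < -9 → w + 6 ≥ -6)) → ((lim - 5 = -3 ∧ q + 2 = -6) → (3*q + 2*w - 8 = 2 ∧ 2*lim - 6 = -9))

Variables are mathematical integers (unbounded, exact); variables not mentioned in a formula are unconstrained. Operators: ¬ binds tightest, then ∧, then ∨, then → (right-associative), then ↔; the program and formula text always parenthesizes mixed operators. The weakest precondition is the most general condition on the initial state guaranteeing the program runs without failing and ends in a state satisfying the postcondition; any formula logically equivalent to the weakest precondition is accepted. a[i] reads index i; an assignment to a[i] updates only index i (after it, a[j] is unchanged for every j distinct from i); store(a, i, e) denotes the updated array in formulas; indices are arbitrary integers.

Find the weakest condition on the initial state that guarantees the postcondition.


Working backward. After the program, the postcondition ((lim + q - 8 = 8 ∧ w ≠ tot) ∨ (3*w - 1 < -9 → w + 6 ≥ -6)) → ((lim - 5 = -3 ∧ q + 2 = -6) → (3*q + 2*w - 8 = 2 ∧ 2*lim - 6 = -9)) must hold; in canonical form it is ((lim + q = 16 ∧ w ≠ tot) ∨ (3*w < -8 → w ≥ -12)) → ((lim = 2 ∧ q = -8) → (3*q + 2*w = 10 ∧ 2*lim = -3)).
Before k := 3*tot - 2*data[2] - 6: ((lim + q = 16 ∧ w ≠ tot) ∨ (3*w < -8 → w ≥ -12)) → ((lim = 2 ∧ q = -8) → (3*q + 2*w = 10 ∧ 2*lim = -3))
Before lim := q + data[1] - 4: ((data[1] + 2*q = 20 ∧ w ≠ tot) ∨ (3*w < -8 → w ≥ -12)) → ((data[1] + q = 6 ∧ q = -8) → (3*q + 2*w = 10 ∧ 2*data[1] + 2*q = 5))
Answer: WP = ((data[1] + 2*q = 20 ∧ w ≠ tot) ∨ (3*w < -8 → w ≥ -12)) → ((data[1] + q = 6 ∧ q = -8) → (3*q + 2*w = 10 ∧ 2*data[1] + 2*q = 5))


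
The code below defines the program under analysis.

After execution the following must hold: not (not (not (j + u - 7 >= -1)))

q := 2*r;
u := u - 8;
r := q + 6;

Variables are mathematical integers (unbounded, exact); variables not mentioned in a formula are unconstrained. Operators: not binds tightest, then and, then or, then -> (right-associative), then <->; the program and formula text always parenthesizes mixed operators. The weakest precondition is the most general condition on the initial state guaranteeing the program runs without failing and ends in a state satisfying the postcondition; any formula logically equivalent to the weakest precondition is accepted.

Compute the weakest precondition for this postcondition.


Working backward. After the program, the postcondition not (not (not (j + u - 7 >= -1))) must hold; in canonical form it is not (j + u >= 6).
Before r := q + 6: not (j + u >= 6)
Before u := u - 8: not (j + u >= 14)
Before q := 2*r: not (j + u >= 14)
Answer: WP = not (j + u >= 14)


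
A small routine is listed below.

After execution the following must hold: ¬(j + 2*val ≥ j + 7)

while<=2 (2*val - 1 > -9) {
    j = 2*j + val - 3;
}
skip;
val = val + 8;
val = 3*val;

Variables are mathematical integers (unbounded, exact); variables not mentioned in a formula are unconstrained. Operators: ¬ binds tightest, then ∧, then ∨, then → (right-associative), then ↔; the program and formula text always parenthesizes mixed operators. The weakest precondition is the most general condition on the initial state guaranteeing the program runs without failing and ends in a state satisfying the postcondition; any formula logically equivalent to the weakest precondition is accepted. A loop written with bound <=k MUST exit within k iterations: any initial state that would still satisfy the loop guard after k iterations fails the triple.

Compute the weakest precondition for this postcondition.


Working backward. After the program, the postcondition ¬(j + 2*val ≥ j + 7) must hold; in canonical form it is ¬(2*val ≥ 7).
Before val := 3*val: ¬(6*val ≥ 7)
Before val := val + 8: ¬(6*val ≥ -41)
Before skip: ¬(6*val ≥ -41)
Before the loop (bound <=2), unroll the exhaustion recursion (WP_0 = exit-now case; WP_j = one more guarded iteration, up to j = 2):
  WP_0: (¬(2*val > -8)) ∧ (¬(6*val ≥ -41))
  WP_1: (2*val > -8 → ((¬(2*val > -8)) ∧ (¬(6*val ≥ -41)))) ∧ ((¬(2*val > -8)) → (¬(6*val ≥ -41)))
  WP_2: (2*val > -8 → ((2*val > -8 → ((¬(2*val > -8)) ∧ (¬(6*val ≥ -41)))) ∧ ((¬(2*val > -8)) → (¬(6*val ≥ -41))))) ∧ ((¬(2*val > -8)) → (¬(6*val ≥ -41)))
So before the loop: (2*val > -8 → ((2*val > -8 → ((¬(2*val > -8)) ∧ (¬(6*val ≥ -41)))) ∧ ((¬(2*val > -8)) → (¬(6*val ≥ -41))))) ∧ ((¬(2*val > -8)) → (¬(6*val ≥ -41)))
Answer: WP = (2*val > -8 → ((2*val > -8 → ((¬(2*val > -8)) ∧ (¬(6*val ≥ -41)))) ∧ ((¬(2*val > -8)) → (¬(6*val ≥ -41))))) ∧ ((¬(2*val > -8)) → (¬(6*val ≥ -41)))


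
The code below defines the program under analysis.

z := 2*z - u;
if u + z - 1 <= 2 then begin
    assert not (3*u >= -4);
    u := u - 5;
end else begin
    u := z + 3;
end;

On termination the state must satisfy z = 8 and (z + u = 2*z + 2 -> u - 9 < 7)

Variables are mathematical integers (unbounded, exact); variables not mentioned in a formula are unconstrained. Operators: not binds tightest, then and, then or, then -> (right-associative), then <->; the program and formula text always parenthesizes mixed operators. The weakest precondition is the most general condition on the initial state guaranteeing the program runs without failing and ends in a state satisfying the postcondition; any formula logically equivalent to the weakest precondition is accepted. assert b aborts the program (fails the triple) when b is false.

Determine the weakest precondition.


Working backward. After the program, the postcondition z = 8 and (z + u = 2*z + 2 -> u - 9 < 7) must hold; in canonical form it is z = 8 and (u = z + 2 -> u < 16).
Then branch requires (not (3*u >= -4)) and z = 8 and (u = z + 7 -> u < 21); else branch requires z = 8.
Before the if: (u + z <= 3 -> ((not (3*u >= -4)) and z = 8 and (u = z + 7 -> u < 21))) and ((not (u + z <= 3)) -> z = 8)
Before z := 2*z - u: (2*z <= 3 -> ((not (3*u >= -4)) and 2*z = u + 8 and (2*u = 2*z + 7 -> u < 21))) and ((not (2*z <= 3)) -> 2*z = u + 8)
Answer: WP = (2*z <= 3 -> ((not (3*u >= -4)) and 2*z = u + 8 and (2*u = 2*z + 7 -> u < 21))) and ((not (2*z <= 3)) -> 2*z = u + 8)


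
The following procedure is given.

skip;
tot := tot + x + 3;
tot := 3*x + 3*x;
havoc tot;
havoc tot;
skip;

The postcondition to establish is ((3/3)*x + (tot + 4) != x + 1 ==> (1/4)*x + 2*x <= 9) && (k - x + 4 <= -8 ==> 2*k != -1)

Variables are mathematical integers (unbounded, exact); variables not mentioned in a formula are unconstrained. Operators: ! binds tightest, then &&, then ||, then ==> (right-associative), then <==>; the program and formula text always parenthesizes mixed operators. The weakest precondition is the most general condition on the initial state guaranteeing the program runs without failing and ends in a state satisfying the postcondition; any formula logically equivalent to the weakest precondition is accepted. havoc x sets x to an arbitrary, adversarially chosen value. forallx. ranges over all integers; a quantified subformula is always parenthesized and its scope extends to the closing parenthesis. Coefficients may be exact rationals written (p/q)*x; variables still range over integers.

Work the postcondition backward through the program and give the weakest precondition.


Working backward. After the program, the postcondition ((3/3)*x + (tot + 4) != x + 1 ==> (1/4)*x + 2*x <= 9) && (k - x + 4 <= -8 ==> 2*k != -1) must hold; in canonical form it is (tot != -3 ==> (9/4)*x <= 9) && (k <= x - 12 ==> 2*k != -1).
Before skip: (tot != -3 ==> (9/4)*x <= 9) && (k <= x - 12 ==> 2*k != -1)
Before havoc tot: forall tot_1. ((tot_1 != -3 ==> (9/4)*x <= 9) && (k <= x - 12 ==> 2*k != -1))
Before havoc tot: forall tot_1. ((tot_1 != -3 ==> (9/4)*x <= 9) && (k <= x - 12 ==> 2*k != -1))
Before tot := 3*x + 3*x: forall tot_1. ((tot_1 != -3 ==> (9/4)*x <= 9) && (k <= x - 12 ==> 2*k != -1))
Before tot := tot + x + 3: forall tot_1. ((tot_1 != -3 ==> (9/4)*x <= 9) && (k <= x - 12 ==> 2*k != -1))
Before skip: forall tot_1. ((tot_1 != -3 ==> (9/4)*x <= 9) && (k <= x - 12 ==> 2*k != -1))
Answer: WP = forall tot_1. ((tot_1 != -3 ==> (9/4)*x <= 9) && (k <= x - 12 ==> 2*k != -1))


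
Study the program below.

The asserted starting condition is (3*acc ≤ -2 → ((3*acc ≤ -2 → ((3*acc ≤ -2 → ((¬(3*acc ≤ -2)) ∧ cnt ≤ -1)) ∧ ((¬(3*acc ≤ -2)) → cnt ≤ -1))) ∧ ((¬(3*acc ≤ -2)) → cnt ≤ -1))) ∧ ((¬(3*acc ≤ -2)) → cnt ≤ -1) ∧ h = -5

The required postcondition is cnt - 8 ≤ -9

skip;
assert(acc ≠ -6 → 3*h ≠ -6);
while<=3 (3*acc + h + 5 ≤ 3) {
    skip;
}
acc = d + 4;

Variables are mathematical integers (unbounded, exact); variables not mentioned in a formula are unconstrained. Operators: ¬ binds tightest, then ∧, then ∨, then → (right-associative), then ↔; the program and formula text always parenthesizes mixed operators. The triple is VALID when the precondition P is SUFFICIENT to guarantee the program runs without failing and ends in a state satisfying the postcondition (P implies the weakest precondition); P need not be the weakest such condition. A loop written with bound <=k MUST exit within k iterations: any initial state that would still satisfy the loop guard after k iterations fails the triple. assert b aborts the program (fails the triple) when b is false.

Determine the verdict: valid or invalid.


Working backward. After the program, the postcondition cnt - 8 ≤ -9 must hold; in canonical form it is cnt ≤ -1.
Before acc := d + 4: cnt ≤ -1
Before the loop (bound <=3), unroll the exhaustion recursion (WP_0 = exit-now case; WP_j = one more guarded iteration, up to j = 3):
  WP_0: (¬(3*acc + h ≤ -2)) ∧ cnt ≤ -1
  WP_1: (3*acc + h ≤ -2 → ((¬(3*acc + h ≤ -2)) ∧ cnt ≤ -1)) ∧ ((¬(3*acc + h ≤ -2)) → cnt ≤ -1)
  WP_2: (3*acc + h ≤ -2 → ((3*acc + h ≤ -2 → ((¬(3*acc + h ≤ -2)) ∧ cnt ≤ -1)) ∧ ((¬(3*acc + h ≤ -2)) → cnt ≤ -1))) ∧ ((¬(3*acc + h ≤ -2)) → cnt ≤ -1)
  WP_3: (3*acc + h ≤ -2 → ((3*acc + h ≤ -2 → ((3*acc + h ≤ -2 → ((¬(3*acc + h ≤ -2)) ∧ cnt ≤ -1)) ∧ ((¬(3*acc + h ≤ -2)) → cnt ≤ -1))) ∧ ((¬(3*acc + h ≤ -2)) → cnt ≤ -1))) ∧ ((¬(3*acc + h ≤ -2)) → cnt ≤ -1)
So before the loop: (3*acc + h ≤ -2 → ((3*acc + h ≤ -2 → ((3*acc + h ≤ -2 → ((¬(3*acc + h ≤ -2)) ∧ cnt ≤ -1)) ∧ ((¬(3*acc + h ≤ -2)) → cnt ≤ -1))) ∧ ((¬(3*acc + h ≤ -2)) → cnt ≤ -1))) ∧ ((¬(3*acc + h ≤ -2)) → cnt ≤ -1)
Before assert acc ≠ -6 → 3*h ≠ -6: (acc ≠ -6 → 3*h ≠ -6) ∧ (3*acc + h ≤ -2 → ((3*acc + h ≤ -2 → ((3*acc + h ≤ -2 → ((¬(3*acc + h ≤ -2)) ∧ cnt ≤ -1)) ∧ ((¬(3*acc + h ≤ -2)) → cnt ≤ -1))) ∧ ((¬(3*acc + h ≤ -2)) → cnt ≤ -1))) ∧ ((¬(3*acc + h ≤ -2)) → cnt ≤ -1)
Before skip: (acc ≠ -6 → 3*h ≠ -6) ∧ (3*acc + h ≤ -2 → ((3*acc + h ≤ -2 → ((3*acc + h ≤ -2 → ((¬(3*acc + h ≤ -2)) ∧ cnt ≤ -1)) ∧ ((¬(3*acc + h ≤ -2)) → cnt ≤ -1))) ∧ ((¬(3*acc + h ≤ -2)) → cnt ≤ -1))) ∧ ((¬(3*acc + h ≤ -2)) → cnt ≤ -1)
The weakest precondition is (acc ≠ -6 → 3*h ≠ -6) ∧ (3*acc + h ≤ -2 → ((3*acc + h ≤ -2 → ((3*acc + h ≤ -2 → ((¬(3*acc + h ≤ -2)) ∧ cnt ≤ -1)) ∧ ((¬(3*acc + h ≤ -2)) → cnt ≤ -1))) ∧ ((¬(3*acc + h ≤ -2)) → cnt ≤ -1))) ∧ ((¬(3*acc + h ≤ -2)) → cnt ≤ -1).
Check whether (3*acc ≤ -2 → ((3*acc ≤ -2 → ((3*acc ≤ -2 → ((¬(3*acc ≤ -2)) ∧ cnt ≤ -1)) ∧ ((¬(3*acc ≤ -2)) → cnt ≤ -1))) ∧ ((¬(3*acc ≤ -2)) → cnt ≤ -1))) ∧ ((¬(3*acc ≤ -2)) → cnt ≤ -1) ∧ h = -5 implies it.
Countermodel: at the initial state acc = 0, cnt = -1, h = -5, the precondition holds but the weakest precondition fails.
Answer: invalid
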